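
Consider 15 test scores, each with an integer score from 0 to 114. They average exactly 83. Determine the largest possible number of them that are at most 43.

The total is 15 × 83 = 1245.
Each value at 43 or below falls at least 114 − 43 = 71 short of the ceiling 114.
The ceiling total is 15 × 114 = 1710, and we need 1245, so at most ⌊(1710 − 1245)/71⌋ = 6 can be that low.
k = 6 is achieved by 6 values at 43 and 9 at 114, total 1284; lower one of the 114's by 39 (still > 43) to reach 1245.

6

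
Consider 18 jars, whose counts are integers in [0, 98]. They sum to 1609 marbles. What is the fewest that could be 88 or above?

Each value short of 88 is at most 87, costing at least 98 − 87 = 11 against the maximum total of 1764.
We can afford to lose at most 1764 − 1609 = 155, so at most ⌊155/11⌋ = 14 fall short, and at least 4 are ≥ 88.
Exactly 4 works: 4 values at 98 and 14 at 87 total 1610; lower one of the high values by 1 (still ≥ 88) to hit 1609.

4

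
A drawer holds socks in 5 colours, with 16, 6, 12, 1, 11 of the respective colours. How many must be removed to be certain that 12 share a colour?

41

In the worst case you take as many as possible of each colour without reaching 12: 11 + 6 + 11 + 1 + 11 = 40.
The next one must give 12 of some colour, so 40 + 1 = 41.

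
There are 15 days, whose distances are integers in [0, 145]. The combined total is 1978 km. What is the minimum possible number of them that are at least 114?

Each value short of 114 is at most 113, costing at least 145 − 113 = 32 against the maximum total of 2175.
We can afford to lose at most 2175 − 1978 = 197, so at most ⌊197/32⌋ = 6 fall short, and at least 9 are ≥ 114.
Exactly 9 works: 9 values at 145 and 6 at 113 total 1983; lower one of the high values by 5 (still ≥ 114) to hit 1978.

9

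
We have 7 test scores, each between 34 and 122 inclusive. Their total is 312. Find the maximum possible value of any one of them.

108

To make one score as large as possible, make the other 6 as small as possible.
The other 6 contribute at least 6 × 34 = 204, leaving at most 312 − 204 = 108.
Since 108 ≤ 122, this is achievable: one at 108 and 6 at 34.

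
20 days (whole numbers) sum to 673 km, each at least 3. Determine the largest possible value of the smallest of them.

If every one of the 20 were at least 34, the total would be at least 20 × 34 = 680 > 673.
Taking 7 copies of 33 and 13 copies of 34 gives exactly 673, so 33 is attained.

33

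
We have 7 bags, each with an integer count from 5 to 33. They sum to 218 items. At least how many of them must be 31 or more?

Each value short of 31 is at most 30, costing at least 33 − 30 = 3 against the maximum total of 231.
We can afford to lose at most 231 − 218 = 13, so at most ⌊13/3⌋ = 4 fall short, and at least 3 are ≥ 31.
Exactly 3 works: 3 values at 33 and 4 at 30 total 219; lower one of the high values by 1 (still ≥ 31) to hit 218.

3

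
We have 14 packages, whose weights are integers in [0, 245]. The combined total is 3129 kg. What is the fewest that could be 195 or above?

9

Suppose at most 14 − j of them reach 195; then j values are ≤ 194 and the rest ≤ 245.
The total is then ≤ 194·j + 245·(14 − j) = 3430 − 51j. For this to be ≥ 3129 we need j ≤ 5, so at least 14 − 5 = 9 must reach 195.
Exactly 9 works: 9 values at 245 and 5 at 194 total 3175; lower one of the high values by 46 (still ≥ 195) to hit 3129.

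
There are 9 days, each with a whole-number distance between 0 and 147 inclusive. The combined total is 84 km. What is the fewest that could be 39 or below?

If only k of them are at most 39, the other 9 − k are at least 40, so the total is at least (9 − k)·40 + k·0.
This is ≤ 84, so (9 − k)·40 + 0k ≤ 84, which gives k ≥ 7.
Exactly 7 works: 7 values at 0 and 2 at 40 total 80; raise one of the low values by 4 (still ≤ 39) to hit 84.

7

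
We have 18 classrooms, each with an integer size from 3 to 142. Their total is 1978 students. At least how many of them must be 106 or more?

3

If only k of them are at least 106, the other 18 − k are at most 105, so the total is at most k·142 + (18 − k)·105.
This must reach 1978, so k·142 + (18 − k)·105 ≥ 1978, giving k ≥ 3.
Exactly 3 works: 3 values at 142 and 15 at 105 total 2001; lower one of the high values by 23 (still ≥ 106) to hit 1978.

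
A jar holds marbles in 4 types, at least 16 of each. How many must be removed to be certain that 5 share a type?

17

In the worst case you draw 4 of each of the 4 types: 4 × 4 = 16.
One more forces 5 of some type, so 16 + 1 = 17.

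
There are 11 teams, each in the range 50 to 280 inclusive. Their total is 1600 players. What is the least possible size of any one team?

Minimizing one value means maximizing the remaining 10.
The other 10 can take up 10 × 280 = 2800 ≥ 1600 − 50, so one team can sit at its floor of 50.
Achievable: one at 50 and the other 10 totalling 1550, which fits since 10 × 50 ≤ 1550 ≤ 10 × 280.

50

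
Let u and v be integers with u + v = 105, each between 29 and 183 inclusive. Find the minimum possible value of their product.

For a fixed sum, uv is smallest when u and v are as far apart as possible.
At the endpoint u = 29, v = 105 − 29 = 76, so uv = 29 × 76 = 2204.

2204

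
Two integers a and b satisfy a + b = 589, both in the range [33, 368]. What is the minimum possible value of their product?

81328

ab = a(589 − a) is concave in a, so over [221, 368] it is minimized at an endpoint.
At the endpoint a = 221, b = 589 − 221 = 368, so ab = 221 × 368 = 81328.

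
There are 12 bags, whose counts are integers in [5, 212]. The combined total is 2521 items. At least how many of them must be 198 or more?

If only k of them are at least 198, the other 12 − k are at most 197, so the total is at most k·212 + (12 − k)·197.
This must reach 2521, so k·212 + (12 − k)·197 ≥ 2521, giving k ≥ 11.
Exactly 11 works: 11 values at 212 and 1 at 197 total 2529; lower one of the high values by 8 (still ≥ 198) to hit 2521.

11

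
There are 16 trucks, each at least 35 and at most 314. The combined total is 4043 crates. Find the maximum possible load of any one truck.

To make one truck as large as possible, make the other 15 as small as possible.
The other 15 contribute at least 15 × 35 = 525, leaving at most 4043 − 525 = 3518.
But each truck is capped at 314, so the maximum is 314.
Achievable: one at 314 and the other 15 totalling 3729, which fits since 15 × 35 ≤ 3729 ≤ 15 × 314.

314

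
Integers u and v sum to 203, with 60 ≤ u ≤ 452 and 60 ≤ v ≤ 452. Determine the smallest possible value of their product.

Since u + v is fixed, pushing one of them to its bound minimizes the product.
At the endpoint u = 60, v = 203 − 60 = 143, so uv = 60 × 143 = 8580.

8580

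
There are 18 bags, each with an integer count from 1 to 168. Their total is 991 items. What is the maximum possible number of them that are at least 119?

If k of the values are ≥ 119, the total is ≥ 119k + 1(18 − k).
Setting 119k + 1(18 − k) ≤ 991 gives 118k ≤ 973, so k ≤ 8.
k = 8 is achieved by 8 values at 119 and 10 at 1, total 962; add 29 to one value (staying below 119) to reach 991.

8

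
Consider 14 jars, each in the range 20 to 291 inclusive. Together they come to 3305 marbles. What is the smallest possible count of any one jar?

To make one jar as small as possible, make the other 13 as large as possible.
The other 13 can take up 13 × 291 = 3783 ≥ 3305 − 20, so one jar can sit at its floor of 20.
Achievable: one at 20 and the other 13 totalling 3285, which fits since 13 × 20 ≤ 3285 ≤ 13 × 291.

20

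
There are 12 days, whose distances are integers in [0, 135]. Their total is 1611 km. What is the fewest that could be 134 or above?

Suppose at most 12 − j of them reach 134; then j values are ≤ 133 and the rest ≤ 135.
The total is then ≤ 133·j + 135·(12 − j) = 1620 − 2j. For this to be ≥ 1611 we need j ≤ 4, so at least 12 − 4 = 8 must reach 134.
Exactly 8 works: 8 values at 135 and 4 at 133 total 1612; lower one of the high values by 1 (still ≥ 134) to hit 1611.

8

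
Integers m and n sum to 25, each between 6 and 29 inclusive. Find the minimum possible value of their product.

Since m + n is fixed, pushing one of them to its bound minimizes the product.
At the endpoint m = 6, n = 25 − 6 = 19, so mn = 6 × 19 = 114.

114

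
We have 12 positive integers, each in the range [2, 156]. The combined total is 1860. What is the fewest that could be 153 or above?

9

If only k of them are at least 153, the other 12 − k are at most 152, so the total is at most k·156 + (12 − k)·152.
This must reach 1860, so k·156 + (12 − k)·152 ≥ 1860, giving k ≥ 9.
Exactly 9 works: 9 values at 156 and 3 at 152 total 1860.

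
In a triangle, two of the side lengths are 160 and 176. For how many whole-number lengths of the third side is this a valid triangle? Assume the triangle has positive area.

319

The triangle inequality gives |160 − 176| < c < 160 + 176, i.e. 16 < c < 336.
So c can be any integer from 17 to 335: 319 values.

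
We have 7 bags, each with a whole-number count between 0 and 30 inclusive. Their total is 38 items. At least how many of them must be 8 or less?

If only k of them are at most 8, the other 7 − k are at least 9, so the total is at least (7 − k)·9 + k·0.
This is ≤ 38, so (7 − k)·9 + 0k ≤ 38, which gives k ≥ 3.
Exactly 3 works: 3 values at 0 and 4 at 9 total 36; raise one of the low values by 2 (still ≤ 8) to hit 38.

3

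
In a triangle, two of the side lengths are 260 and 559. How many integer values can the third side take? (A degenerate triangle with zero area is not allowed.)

The triangle inequality gives |260 − 559| < c < 260 + 559, i.e. 299 < c < 819.
So c can be any integer from 300 to 818: 519 values.

519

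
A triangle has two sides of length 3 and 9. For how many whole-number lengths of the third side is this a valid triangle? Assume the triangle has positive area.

The triangle inequality gives |3 − 9| < c < 3 + 9, i.e. 6 < c < 12.
So c can be any integer from 7 to 11: 5 values.

5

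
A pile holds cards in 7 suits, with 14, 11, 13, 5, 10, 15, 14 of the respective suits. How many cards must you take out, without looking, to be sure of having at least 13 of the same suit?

In the worst case you take as many as possible of each suit without reaching 13: 12 + 11 + 12 + 5 + 10 + 12 + 12 = 74.
The next one must give 13 of some suit, so 74 + 1 = 75.

75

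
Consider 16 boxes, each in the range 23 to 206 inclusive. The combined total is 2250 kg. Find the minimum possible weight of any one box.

23

Minimizing one value means maximizing the remaining 15.
The other 15 can take up 15 × 206 = 3090 ≥ 2250 − 23, so one box can sit at its floor of 23.
Achievable: one at 23 and the other 15 totalling 2227, which fits since 15 × 23 ≤ 2227 ≤ 15 × 206.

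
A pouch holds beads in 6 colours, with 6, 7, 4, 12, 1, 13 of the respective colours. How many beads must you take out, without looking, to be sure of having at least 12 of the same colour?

41

In the worst case you take as many as possible of each colour without reaching 12: 6 + 7 + 4 + 11 + 1 + 11 = 40.
The next one must give 12 of some colour, so 40 + 1 = 41.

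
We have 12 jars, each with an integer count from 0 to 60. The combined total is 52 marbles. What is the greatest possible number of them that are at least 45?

1

If k of the values are ≥ 45, the total is ≥ 45k + 0(12 − k).
Setting 45k + 0(12 − k) ≤ 52 gives 45k ≤ 52, so k ≤ 1.
k = 1 is achieved by 1 value at 45 and 11 at 0, total 45; add 7 to one value (staying below 45) to reach 52.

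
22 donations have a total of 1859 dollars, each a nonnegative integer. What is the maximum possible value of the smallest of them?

The 22 values sum to 1859, so their minimum is at most ⌊1859/22⌋ = 84.
Equality holds with 11 values of 84 and 11 values of 85.

84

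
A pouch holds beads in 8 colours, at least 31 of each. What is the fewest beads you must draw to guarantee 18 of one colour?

You could draw 17 of every colour without reaching 18 of any — 136 in all.
One more forces 18 of some colour, so 136 + 1 = 137.

137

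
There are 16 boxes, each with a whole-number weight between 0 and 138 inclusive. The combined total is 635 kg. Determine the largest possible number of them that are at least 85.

7

If k of the values are ≥ 85, the total is ≥ 85k + 0(16 − k).
Setting 85k + 0(16 − k) ≤ 635 gives 85k ≤ 635, so k ≤ 7.
k = 7 is achieved by 7 values at 85 and 9 at 0, total 595; add 40 to one value (staying below 85) to reach 635.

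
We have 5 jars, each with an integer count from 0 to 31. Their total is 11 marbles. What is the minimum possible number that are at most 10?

If only k of them are at most 10, the other 5 − k are at least 11, so the total is at least (5 − k)·11 + k·0.
This is ≤ 11, so (5 − k)·11 + 0k ≤ 11, which gives k ≥ 4.
Exactly 4 works: 4 values at 0 and 1 at 11 total 11.

4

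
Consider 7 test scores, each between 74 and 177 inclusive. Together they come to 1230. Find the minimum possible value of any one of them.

168

To make one score as small as possible, make the other 6 as large as possible.
The other 6 contribute at most 6 × 177 = 1062, leaving at least 1230 − 1062 = 168.
Since 168 ≥ 74, this is achievable: one at 168 and 6 at 177.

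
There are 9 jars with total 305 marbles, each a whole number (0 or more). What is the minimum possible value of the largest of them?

If every one of the 9 were at most 33, the total would be at most 9 × 33 = 297 < 305.
Achievable: 8 of them at 34 and 1 at 33 total 305.

34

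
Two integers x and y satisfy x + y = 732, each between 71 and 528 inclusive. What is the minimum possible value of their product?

107712

Since x + y is fixed, pushing one of them to its bound minimizes the product.
At the endpoint x = 204, y = 732 − 204 = 528, so xy = 204 × 528 = 107712.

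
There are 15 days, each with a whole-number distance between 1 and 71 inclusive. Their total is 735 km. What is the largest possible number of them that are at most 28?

7

Suppose k of them are at most 28. Those contribute at most 28 each and the rest at most 71 each.
So the total is at most 28k + 71(15 − k) = 1065 − 43k. This must still be ≥ 735, so k ≤ 7.
k = 7 is achieved by 7 values at 28 and 8 at 71, total 764; lower one of the 71's by 29 (still > 28) to reach 735.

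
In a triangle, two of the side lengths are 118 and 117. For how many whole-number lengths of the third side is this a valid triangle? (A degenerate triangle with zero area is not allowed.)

The triangle inequality gives |118 − 117| < c < 118 + 117, i.e. 1 < c < 235.
So c can be any integer from 2 to 234: 233 values.

233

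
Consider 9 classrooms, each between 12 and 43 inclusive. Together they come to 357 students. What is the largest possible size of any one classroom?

43

Maximizing one value means minimizing the remaining 8.
The other 8 contribute at least 8 × 12 = 96, leaving at most 357 − 96 = 261.
But each classroom is capped at 43, so the maximum is 43.
Achievable: one at 43 and the other 8 totalling 314, which fits since 8 × 12 ≤ 314 ≤ 8 × 43.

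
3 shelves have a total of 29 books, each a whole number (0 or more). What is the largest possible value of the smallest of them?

The average is 29/3 < 10, so some value is ≤ 9.
Taking 1 copy of 9 and 2 copies of 10 gives exactly 29, so 9 is attained.

9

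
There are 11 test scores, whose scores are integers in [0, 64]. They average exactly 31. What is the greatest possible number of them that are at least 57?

5

The total is 11 × 31 = 341.
Suppose k of them are at least 57. Those contribute at least 57 each and the other 11 − k at least 0 each.
So the total is at least 57k + 0(11 − k) = 0 + 57k. This must be ≤ 341, giving k ≤ 5.
k = 5 is achieved by 5 values at 57 and 6 at 0, total 285; add 56 to one value (staying below 57) to reach 341.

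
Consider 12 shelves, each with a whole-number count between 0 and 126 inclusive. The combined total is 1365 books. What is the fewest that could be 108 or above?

Each value short of 108 is at most 107, costing at least 126 − 107 = 19 against the maximum total of 1512.
We can afford to lose at most 1512 − 1365 = 147, so at most ⌊147/19⌋ = 7 fall short, and at least 5 are ≥ 108.
Exactly 5 works: 5 values at 126 and 7 at 107 total 1379; lower one of the high values by 14 (still ≥ 108) to hit 1365.

5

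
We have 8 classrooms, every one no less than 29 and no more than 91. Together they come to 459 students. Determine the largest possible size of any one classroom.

To make one classroom as large as possible, make the other 7 as small as possible.
The other 7 contribute at least 7 × 29 = 203, leaving at most 459 − 203 = 256.
But each classroom is capped at 91, so the maximum is 91.
Achievable: one at 91 and the other 7 totalling 368, which fits since 7 × 29 ≤ 368 ≤ 7 × 91.

91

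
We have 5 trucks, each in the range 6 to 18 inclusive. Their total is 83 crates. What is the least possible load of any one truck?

To make one truck as small as possible, make the other 4 as large as possible.
The other 4 contribute at most 4 × 18 = 72, leaving at least 83 − 72 = 11.
Since 11 ≥ 6, this is achievable: one at 11 and 4 at 18.

11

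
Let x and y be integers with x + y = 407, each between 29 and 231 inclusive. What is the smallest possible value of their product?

For a fixed sum, xy is smallest when x and y are as far apart as possible.
At the endpoint x = 176, y = 407 − 176 = 231, so xy = 176 × 231 = 40656.

40656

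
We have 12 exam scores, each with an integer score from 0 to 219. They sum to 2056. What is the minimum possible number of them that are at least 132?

6

Suppose at most 12 − j of them reach 132; then j values are ≤ 131 and the rest ≤ 219.
The total is then ≤ 131·j + 219·(12 − j) = 2628 − 88j. For this to be ≥ 2056 we need j ≤ 6, so at least 12 − 6 = 6 must reach 132.
Exactly 6 works: 6 values at 219 and 6 at 131 total 2100; lower one of the high values by 44 (still ≥ 132) to hit 2056.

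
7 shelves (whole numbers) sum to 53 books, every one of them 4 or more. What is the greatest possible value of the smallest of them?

7

The average is 53/7 < 8, so some value is ≤ 7.
Equality holds with 3 values of 7 and 4 values of 8.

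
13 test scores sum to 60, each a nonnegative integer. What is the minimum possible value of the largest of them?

5

The 13 values sum to 60, so their maximum is at least ⌈60/13⌉ = 5.
Taking 5 copies of 4 and 8 copies of 5 gives exactly 60, so 5 is attained.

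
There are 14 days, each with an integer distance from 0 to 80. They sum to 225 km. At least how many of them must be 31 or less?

7

Let j be the number exceeding 31. Then the total is ≥ 32·j + 0·(14 − j) = 0 + 32j.
So 32j ≤ 225 and j ≤ 7; hence at least 14 − 7 = 7 are ≤ 31.
Exactly 7 works: 7 values at 0 and 7 at 32 total 224; raise one of the low values by 1 (still ≤ 31) to hit 225.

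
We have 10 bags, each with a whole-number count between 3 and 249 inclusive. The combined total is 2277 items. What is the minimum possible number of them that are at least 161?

Each value short of 161 is at most 160, costing at least 249 − 160 = 89 against the maximum total of 2490.
We can afford to lose at most 2490 − 2277 = 213, so at most ⌊213/89⌋ = 2 fall short, and at least 8 are ≥ 161.
Exactly 8 works: 8 values at 249 and 2 at 160 total 2312; lower one of the high values by 35 (still ≥ 161) to hit 2277.

8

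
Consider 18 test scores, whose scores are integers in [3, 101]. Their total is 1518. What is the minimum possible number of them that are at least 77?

6

Suppose at most 18 − j of them reach 77; then j values are ≤ 76 and the rest ≤ 101.
The total is then ≤ 76·j + 101·(18 − j) = 1818 − 25j. For this to be ≥ 1518 we need j ≤ 12, so at least 18 − 12 = 6 must reach 77.
Exactly 6 works: 6 values at 101 and 12 at 76 total 1518.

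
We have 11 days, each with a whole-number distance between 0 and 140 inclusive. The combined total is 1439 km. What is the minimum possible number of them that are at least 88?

10

Suppose at most 11 − j of them reach 88; then j values are ≤ 87 and the rest ≤ 140.
The total is then ≤ 87·j + 140·(11 − j) = 1540 − 53j. For this to be ≥ 1439 we need j ≤ 1, so at least 11 − 1 = 10 must reach 88.
Exactly 10 works: 10 values at 140 and 1 at 87 total 1487; lower one of the high values by 48 (still ≥ 88) to hit 1439.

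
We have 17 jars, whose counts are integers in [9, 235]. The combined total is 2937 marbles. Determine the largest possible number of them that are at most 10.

4

Each value at 10 or below falls at least 235 − 10 = 225 short of the ceiling 235.
The ceiling total is 17 × 235 = 3995, and we need 2937, so at most ⌊(3995 − 2937)/225⌋ = 4 can be that low.
k = 4 is achieved by 4 values at 10 and 13 at 235, total 3095; lower one of the 235's by 158 (still > 10) to reach 2937.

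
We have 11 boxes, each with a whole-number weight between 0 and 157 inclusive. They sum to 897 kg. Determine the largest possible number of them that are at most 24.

6

Each value at 24 or below falls at least 157 − 24 = 133 short of the ceiling 157.
The ceiling total is 11 × 157 = 1727, and we need 897, so at most ⌊(1727 − 897)/133⌋ = 6 can be that low.
k = 6 is achieved by 6 values at 24 and 5 at 157, total 929; lower one of the 157's by 32 (still > 24) to reach 897.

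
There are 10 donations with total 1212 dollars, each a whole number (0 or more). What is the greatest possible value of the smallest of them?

The 10 values sum to 1212, so their minimum is at most ⌊1212/10⌋ = 121.
Achievable: 8 of them at 121 and 2 at 122 total 1212.

121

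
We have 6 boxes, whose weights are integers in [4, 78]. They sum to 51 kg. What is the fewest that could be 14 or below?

If only k of them are at most 14, the other 6 − k are at least 15, so the total is at least (6 − k)·15 + k·4.
This is ≤ 51, so (6 − k)·15 + 4k ≤ 51, which gives k ≥ 4.
Exactly 4 works: 4 values at 4 and 2 at 15 total 46; raise one of the low values by 5 (still ≤ 14) to hit 51.

4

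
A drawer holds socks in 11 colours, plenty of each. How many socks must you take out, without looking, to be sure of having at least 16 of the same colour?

166

You could draw 15 of every colour without reaching 16 of any — 165 in all.
One more forces 16 of some colour, so 165 + 1 = 166.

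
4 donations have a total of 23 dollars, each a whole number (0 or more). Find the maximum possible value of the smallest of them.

The 4 values sum to 23, so their minimum is at most ⌊23/4⌋ = 5.
Achievable: 1 of them at 5 and 3 at 6 total 23.

5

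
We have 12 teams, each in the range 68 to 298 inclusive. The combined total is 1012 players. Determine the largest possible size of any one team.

Maximizing one value means minimizing the remaining 11.
The other 11 contribute at least 11 × 68 = 748, leaving at most 1012 − 748 = 264.
Since 264 ≤ 298, this is achievable: one at 264 and 11 at 68.

264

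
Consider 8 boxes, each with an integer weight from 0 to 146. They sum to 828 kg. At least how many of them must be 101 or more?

1

If only k of them are at least 101, the other 8 − k are at most 100, so the total is at most k·146 + (8 − k)·100.
This must reach 828, so k·146 + (8 − k)·100 ≥ 828, giving k ≥ 1.
Exactly 1 works: 1 value at 146 and 7 at 100 total 846; lower one of the high values by 18 (still ≥ 101) to hit 828.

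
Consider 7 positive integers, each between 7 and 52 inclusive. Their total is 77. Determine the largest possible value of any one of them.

35

Maximizing one value means minimizing the remaining 6.
The other 6 contribute at least 6 × 7 = 42, leaving at most 77 − 42 = 35.
Since 35 ≤ 52, this is achievable: one at 35 and 6 at 7.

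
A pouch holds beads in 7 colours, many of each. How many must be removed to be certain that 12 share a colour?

78

In the worst case you draw 11 of each of the 7 colours: 7 × 11 = 77.
One more forces 12 of some colour, so 77 + 1 = 78.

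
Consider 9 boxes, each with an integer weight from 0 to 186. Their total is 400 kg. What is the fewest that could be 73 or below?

Each value above 73 is at least 74, contributing at least 74 − 0 = 74 above the floor 0.
The sum exceeds the floor total 0 by 400, so at most ⌊400/74⌋ = 5 exceed 73, and at least 4 are ≤ 73.
Exactly 4 works: 4 values at 0 and 5 at 74 total 370; raise one of the low values by 30 (still ≤ 73) to hit 400.

4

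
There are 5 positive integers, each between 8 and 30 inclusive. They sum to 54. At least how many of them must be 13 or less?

Let j be the number exceeding 13. Then the total is ≥ 14·j + 8·(5 − j) = 40 + 6j.
So 6j ≤ 14 and j ≤ 2; hence at least 5 − 2 = 3 are ≤ 13.
Exactly 3 works: 3 values at 8 and 2 at 14 total 52; raise one of the low values by 2 (still ≤ 13) to hit 54.

3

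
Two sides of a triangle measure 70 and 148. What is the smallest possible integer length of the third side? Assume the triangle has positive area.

79

The third side must exceed |70 − 148| = 78.
The smallest integer above 78 is 79.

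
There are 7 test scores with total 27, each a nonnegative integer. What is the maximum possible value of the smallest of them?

If every one of the 7 were at least 4, the total would be at least 7 × 4 = 28 > 27.
Achievable: 1 of them at 3 and 6 at 4 total 27.

3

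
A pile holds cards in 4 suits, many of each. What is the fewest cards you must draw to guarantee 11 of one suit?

41

You could draw 10 of every suit without reaching 11 of any — 40 in all.
One more forces 11 of some suit, so 40 + 1 = 41.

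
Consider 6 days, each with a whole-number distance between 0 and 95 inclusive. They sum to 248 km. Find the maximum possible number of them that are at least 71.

Suppose k of them are at least 71. Those contribute at least 71 each and the other 6 − k at least 0 each.
So the total is at least 71k + 0(6 − k) = 0 + 71k. This must be ≤ 248, giving k ≤ 3.
k = 3 is achieved by 3 values at 71 and 3 at 0, total 213; add 35 to one value (staying below 71) to reach 248.

3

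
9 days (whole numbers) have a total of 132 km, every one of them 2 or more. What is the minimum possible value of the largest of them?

15

Some value must be at least ⌈132/9⌉ = 15, since 9 × 14 = 126 < 132.
Equality holds with 6 values of 15 and 3 values of 14.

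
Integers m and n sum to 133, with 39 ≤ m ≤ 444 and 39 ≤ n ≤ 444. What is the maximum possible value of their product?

mn = m(133 − m) is maximized when m is as near 133/2 as the bounds allow.
Taking m = 66 and n = 67 (both in [39, 444]) gives mn = 4422.

4422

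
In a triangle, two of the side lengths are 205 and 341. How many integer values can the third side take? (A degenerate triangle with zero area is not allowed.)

The triangle inequality gives |205 − 341| < c < 205 + 341, i.e. 136 < c < 546.
So c can be any integer from 137 to 545: 409 values.

409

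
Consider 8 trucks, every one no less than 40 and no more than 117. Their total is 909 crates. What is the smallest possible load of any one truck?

To make one truck as small as possible, make the other 7 as large as possible.
The other 7 contribute at most 7 × 117 = 819, leaving at least 909 − 819 = 90.
Since 90 ≥ 40, this is achievable: one at 90 and 7 at 117.

90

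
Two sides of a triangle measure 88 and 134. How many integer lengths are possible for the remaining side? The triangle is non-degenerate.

The triangle inequality gives |88 − 134| < c < 88 + 134, i.e. 46 < c < 222.
So c can be any integer from 47 to 221: 175 values.

175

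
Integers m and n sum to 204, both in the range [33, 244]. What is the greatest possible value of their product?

mn = m(204 − m) is maximized when m is as near 204/2 as the bounds allow.
Taking m = 102 and n = 102 (both in [33, 244]) gives mn = 10404.

10404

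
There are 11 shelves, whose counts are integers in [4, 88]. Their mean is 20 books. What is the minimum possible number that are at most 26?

4

The total is 11 × 20 = 220.
If only k of them are at most 26, the other 11 − k are at least 27, so the total is at least (11 − k)·27 + k·4.
This is ≤ 220, so (11 − k)·27 + 4k ≤ 220, which gives k ≥ 4.
Exactly 4 works: 4 values at 4 and 7 at 27 total 205; raise one of the low values by 15 (still ≤ 26) to hit 220.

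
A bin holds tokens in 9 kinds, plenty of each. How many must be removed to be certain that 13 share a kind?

109

In the worst case you draw 12 of each of the 9 kinds: 9 × 12 = 108.
One more forces 13 of some kind, so 108 + 1 = 109.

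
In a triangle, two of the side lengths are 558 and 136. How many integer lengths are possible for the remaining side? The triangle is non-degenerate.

271

The triangle inequality gives |558 − 136| < c < 558 + 136, i.e. 422 < c < 694.
So c can be any integer from 423 to 693: 271 values.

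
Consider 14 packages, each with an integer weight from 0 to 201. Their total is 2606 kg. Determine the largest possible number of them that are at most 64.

1

Suppose k of them are at most 64. Those contribute at most 64 each and the rest at most 201 each.
So the total is at most 64k + 201(14 − k) = 2814 − 137k. This must still be ≥ 2606, so k ≤ 1.
k = 1 is achieved by 1 value at 64 and 13 at 201, total 2677; lower one of the 201's by 71 (still > 64) to reach 2606.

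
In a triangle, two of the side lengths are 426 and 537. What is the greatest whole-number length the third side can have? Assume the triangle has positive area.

962

The third side must be less than 426 + 537 = 963.
The largest integer below 963 is 962.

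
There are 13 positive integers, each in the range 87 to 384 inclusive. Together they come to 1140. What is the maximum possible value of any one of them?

Maximizing one value means minimizing the remaining 12.
The other 12 contribute at least 12 × 87 = 1044, leaving at most 1140 − 1044 = 96.
Since 96 ≤ 384, this is achievable: one at 96 and 12 at 87.

96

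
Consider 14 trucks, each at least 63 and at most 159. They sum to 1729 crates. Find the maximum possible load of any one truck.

To make one truck as large as possible, make the other 13 as small as possible.
The other 13 contribute at least 13 × 63 = 819, leaving at most 1729 − 819 = 910.
But each truck is capped at 159, so the maximum is 159.
Achievable: one at 159 and the other 13 totalling 1570, which fits since 13 × 63 ≤ 1570 ≤ 13 × 159.

159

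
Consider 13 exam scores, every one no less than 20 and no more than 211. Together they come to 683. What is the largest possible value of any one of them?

211

To make one score as large as possible, make the other 12 as small as possible.
The other 12 contribute at least 12 × 20 = 240, leaving at most 683 − 240 = 443.
But each score is capped at 211, so the maximum is 211.
Achievable: one at 211 and the other 12 totalling 472, which fits since 12 × 20 ≤ 472 ≤ 12 × 211.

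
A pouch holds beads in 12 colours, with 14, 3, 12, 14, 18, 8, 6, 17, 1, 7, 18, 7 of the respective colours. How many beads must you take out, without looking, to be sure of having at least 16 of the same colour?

In the worst case you take as many as possible of each colour without reaching 16: 14 + 3 + 12 + 14 + 15 + 8 + 6 + 15 + 1 + 7 + 15 + 7 = 117.
The next one must give 16 of some colour, so 117 + 1 = 118.

118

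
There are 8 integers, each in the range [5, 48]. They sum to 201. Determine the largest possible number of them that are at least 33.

5

With k values at 33 or above and the rest at least 5, the sum is at least 40 + 28k.
Since the sum is 201, we need 28k ≤ 161, i.e. k ≤ 5.
k = 5 is achieved by 5 values at 33 and 3 at 5, total 180; add 21 to one value (staying below 33) to reach 201.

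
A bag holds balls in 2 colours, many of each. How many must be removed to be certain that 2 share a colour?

In the worst case you draw 1 of each of the 2 colours: 2 × 1 = 2.
One more forces 2 of some colour, so 2 + 1 = 3.

3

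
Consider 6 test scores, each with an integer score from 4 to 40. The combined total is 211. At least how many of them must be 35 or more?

Suppose at most 6 − j of them reach 35; then j values are ≤ 34 and the rest ≤ 40.
The total is then ≤ 34·j + 40·(6 − j) = 240 − 6j. For this to be ≥ 211 we need j ≤ 4, so at least 6 − 4 = 2 must reach 35.
Exactly 2 works: 2 values at 40 and 4 at 34 total 216; lower one of the high values by 5 (still ≥ 35) to hit 211.

2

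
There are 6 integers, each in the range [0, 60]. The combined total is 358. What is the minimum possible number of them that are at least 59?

5

Suppose at most 6 − j of them reach 59; then j values are ≤ 58 and the rest ≤ 60.
The total is then ≤ 58·j + 60·(6 − j) = 360 − 2j. For this to be ≥ 358 we need j ≤ 1, so at least 6 − 1 = 5 must reach 59.
Exactly 5 works: 5 values at 60 and 1 at 58 total 358.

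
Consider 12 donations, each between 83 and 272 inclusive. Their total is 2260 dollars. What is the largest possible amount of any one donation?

272

To make one donation as large as possible, make the other 11 as small as possible.
The other 11 contribute at least 11 × 83 = 913, leaving at most 2260 − 913 = 1347.
But each donation is capped at 272, so the maximum is 272.
Achievable: one at 272 and the other 11 totalling 1988, which fits since 11 × 83 ≤ 1988 ≤ 11 × 272.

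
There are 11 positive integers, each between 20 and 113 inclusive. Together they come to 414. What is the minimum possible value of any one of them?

Minimizing one value means maximizing the remaining 10.
The other 10 can take up 10 × 113 = 1130 ≥ 414 − 20, so one integer can sit at its floor of 20.
Achievable: one at 20 and the other 10 totalling 394, which fits since 10 × 20 ≤ 394 ≤ 10 × 113.

20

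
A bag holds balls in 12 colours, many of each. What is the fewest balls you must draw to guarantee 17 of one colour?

193

In the worst case you draw 16 of each of the 12 colours: 12 × 16 = 192.
One more forces 17 of some colour, so 192 + 1 = 193.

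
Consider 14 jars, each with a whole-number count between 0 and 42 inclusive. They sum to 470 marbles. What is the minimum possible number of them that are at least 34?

1

If only k of them are at least 34, the other 14 − k are at most 33, so the total is at most k·42 + (14 − k)·33.
This must reach 470, so k·42 + (14 − k)·33 ≥ 470, giving k ≥ 1.
Exactly 1 works: 1 value at 42 and 13 at 33 total 471; lower one of the high values by 1 (still ≥ 34) to hit 470.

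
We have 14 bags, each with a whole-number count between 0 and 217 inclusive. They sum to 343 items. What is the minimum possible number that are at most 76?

If only k of them are at most 76, the other 14 − k are at least 77, so the total is at least (14 − k)·77 + k·0.
This is ≤ 343, so (14 − k)·77 + 0k ≤ 343, which gives k ≥ 10.
Exactly 10 works: 10 values at 0 and 4 at 77 total 308; raise one of the low values by 35 (still ≤ 76) to hit 343.

10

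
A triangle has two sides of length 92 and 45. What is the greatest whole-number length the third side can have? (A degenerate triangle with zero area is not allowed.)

The third side must be less than 92 + 45 = 137.
The largest integer below 137 is 136.

136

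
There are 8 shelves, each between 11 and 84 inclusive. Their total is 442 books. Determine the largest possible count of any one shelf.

Maximizing one value means minimizing the remaining 7.
The other 7 contribute at least 7 × 11 = 77, leaving at most 442 − 77 = 365.
But each shelf is capped at 84, so the maximum is 84.
Achievable: one at 84 and the other 7 totalling 358, which fits since 7 × 11 ≤ 358 ≤ 7 × 84.

84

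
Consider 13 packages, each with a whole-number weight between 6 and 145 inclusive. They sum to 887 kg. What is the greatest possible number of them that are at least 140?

6

If k of the values are ≥ 140, the total is ≥ 140k + 6(13 − k).
Setting 140k + 6(13 − k) ≤ 887 gives 134k ≤ 809, so k ≤ 6.
k = 6 is achieved by 6 values at 140 and 7 at 6, total 882; add 5 to one value (staying below 140) to reach 887.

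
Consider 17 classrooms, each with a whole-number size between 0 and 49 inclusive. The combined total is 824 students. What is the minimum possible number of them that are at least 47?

Suppose at most 17 − j of them reach 47; then j values are ≤ 46 and the rest ≤ 49.
The total is then ≤ 46·j + 49·(17 − j) = 833 − 3j. For this to be ≥ 824 we need j ≤ 3, so at least 17 − 3 = 14 must reach 47.
Exactly 14 works: 14 values at 49 and 3 at 46 total 824.

14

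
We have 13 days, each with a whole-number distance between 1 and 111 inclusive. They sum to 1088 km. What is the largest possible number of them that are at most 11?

Suppose k of them are at most 11. Those contribute at most 11 each and the rest at most 111 each.
So the total is at most 11k + 111(13 − k) = 1443 − 100k. This must still be ≥ 1088, so k ≤ 3.
k = 3 is achieved by 3 values at 11 and 10 at 111, total 1143; lower one of the 111's by 55 (still > 11) to reach 1088.

3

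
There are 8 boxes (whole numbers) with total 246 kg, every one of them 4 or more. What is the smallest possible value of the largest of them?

The 8 values sum to 246, so their maximum is at least ⌈246/8⌉ = 31.
Taking 2 copies of 30 and 6 copies of 31 gives exactly 246, so 31 is attained.

31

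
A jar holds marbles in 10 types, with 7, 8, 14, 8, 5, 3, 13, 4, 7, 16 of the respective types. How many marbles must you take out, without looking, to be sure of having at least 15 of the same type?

In the worst case you take as many as possible of each type without reaching 15: 7 + 8 + 14 + 8 + 5 + 3 + 13 + 4 + 7 + 14 = 83.
The next one must give 15 of some type, so 83 + 1 = 84.

84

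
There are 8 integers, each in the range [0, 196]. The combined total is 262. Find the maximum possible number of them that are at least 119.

If k of the values are ≥ 119, the total is ≥ 119k + 0(8 − k).
Setting 119k + 0(8 − k) ≤ 262 gives 119k ≤ 262, so k ≤ 2.
k = 2 is achieved by 2 values at 119 and 6 at 0, total 238; add 24 to one value (staying below 119) to reach 262.

2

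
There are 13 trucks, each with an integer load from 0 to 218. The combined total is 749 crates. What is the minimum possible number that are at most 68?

Let j be the number exceeding 68. Then the total is ≥ 69·j + 0·(13 − j) = 0 + 69j.
So 69j ≤ 749 and j ≤ 10; hence at least 13 − 10 = 3 are ≤ 68.
Exactly 3 works: 3 values at 0 and 10 at 69 total 690; raise one of the low values by 59 (still ≤ 68) to hit 749.

3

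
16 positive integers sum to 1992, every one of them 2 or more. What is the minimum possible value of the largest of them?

The average is 1992/16 > 124, so not all 16 can be 124 or less; the largest is ≥ 125.
Achievable: 8 of them at 125 and 8 at 124 total 1992.

125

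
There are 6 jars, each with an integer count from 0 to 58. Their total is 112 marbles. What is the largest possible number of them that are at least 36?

3

Suppose k of them are at least 36. Those contribute at least 36 each and the other 6 − k at least 0 each.
So the total is at least 36k + 0(6 − k) = 0 + 36k. This must be ≤ 112, giving k ≤ 3.
k = 3 is achieved by 3 values at 36 and 3 at 0, total 108; add 4 to one value (staying below 36) to reach 112.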